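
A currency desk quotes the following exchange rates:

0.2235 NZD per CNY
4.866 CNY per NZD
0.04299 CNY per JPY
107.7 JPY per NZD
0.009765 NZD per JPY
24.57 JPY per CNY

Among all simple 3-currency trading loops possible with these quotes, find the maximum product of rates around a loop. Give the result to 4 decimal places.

NZD→CNY→JPY→NZD: 4.866 × 24.57 × 0.009765 = 1.16748
NZD→JPY→CNY→NZD: 107.7 × 0.04299 × 0.2235 = 1.03481
Maximum is NZD→CNY→JPY→NZD at 1.1675; arbitrage exists.

1.1675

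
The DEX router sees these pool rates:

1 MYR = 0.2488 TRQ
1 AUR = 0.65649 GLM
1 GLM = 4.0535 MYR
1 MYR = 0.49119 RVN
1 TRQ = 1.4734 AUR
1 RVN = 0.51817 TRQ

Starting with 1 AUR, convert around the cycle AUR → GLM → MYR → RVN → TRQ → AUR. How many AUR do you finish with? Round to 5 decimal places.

0.99793

1 AUR × 0.65649 = 0.65649 GLM
0.65649 GLM × 4.0535 = 2.661082215 MYR
2.661082215 MYR × 0.49119 = 1.30709697318585 RVN
1.30709697318585 RVN × 0.51817 = 0.6772984385957118945 TRQ
0.6772984385957118945 TRQ × 1.4734 = 0.9979315194269219053563 AUR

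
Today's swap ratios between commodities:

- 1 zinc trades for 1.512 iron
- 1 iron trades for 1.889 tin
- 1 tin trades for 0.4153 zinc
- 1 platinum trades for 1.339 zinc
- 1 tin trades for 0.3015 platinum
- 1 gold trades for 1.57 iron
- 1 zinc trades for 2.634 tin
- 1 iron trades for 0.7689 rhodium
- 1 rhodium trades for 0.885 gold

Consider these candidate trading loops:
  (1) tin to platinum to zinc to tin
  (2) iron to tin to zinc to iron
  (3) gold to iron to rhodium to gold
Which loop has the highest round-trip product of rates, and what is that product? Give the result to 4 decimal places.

(1) 0.3015 × 1.339 × 2.634 = 1.06337
(2) 1.889 × 0.4153 × 1.512 = 1.18617
(3) 1.57 × 0.7689 × 0.885 = 1.06835
Highest is cycle (2) at 1.1862 (>1, arbitrage).

1.1862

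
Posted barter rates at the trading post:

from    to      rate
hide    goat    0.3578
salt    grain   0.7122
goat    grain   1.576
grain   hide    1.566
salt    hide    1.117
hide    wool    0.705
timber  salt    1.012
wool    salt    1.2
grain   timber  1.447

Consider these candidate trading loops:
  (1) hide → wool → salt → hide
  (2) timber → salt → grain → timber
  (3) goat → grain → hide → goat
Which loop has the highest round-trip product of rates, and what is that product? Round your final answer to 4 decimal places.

(1) 0.705 × 1.2 × 1.117 = 0.94498
(2) 1.012 × 0.7122 × 1.447 = 1.04292
(3) 1.576 × 1.566 × 0.3578 = 0.88306
Highest is cycle (2) at 1.0429 (>1, arbitrage).

1.0429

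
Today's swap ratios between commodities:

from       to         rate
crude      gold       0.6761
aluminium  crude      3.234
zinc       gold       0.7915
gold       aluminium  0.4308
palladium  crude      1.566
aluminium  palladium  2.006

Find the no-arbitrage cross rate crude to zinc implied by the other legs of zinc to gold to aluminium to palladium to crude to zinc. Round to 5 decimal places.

Known legs of the cycle: 0.7915 × 0.4308 × 2.006 × 1.566 = 1.0711475535672
For no arbitrage the full-cycle product must be 1, so the missing rate is 1 / 1.0711475535672 ≈ 0.9335782.

0.93358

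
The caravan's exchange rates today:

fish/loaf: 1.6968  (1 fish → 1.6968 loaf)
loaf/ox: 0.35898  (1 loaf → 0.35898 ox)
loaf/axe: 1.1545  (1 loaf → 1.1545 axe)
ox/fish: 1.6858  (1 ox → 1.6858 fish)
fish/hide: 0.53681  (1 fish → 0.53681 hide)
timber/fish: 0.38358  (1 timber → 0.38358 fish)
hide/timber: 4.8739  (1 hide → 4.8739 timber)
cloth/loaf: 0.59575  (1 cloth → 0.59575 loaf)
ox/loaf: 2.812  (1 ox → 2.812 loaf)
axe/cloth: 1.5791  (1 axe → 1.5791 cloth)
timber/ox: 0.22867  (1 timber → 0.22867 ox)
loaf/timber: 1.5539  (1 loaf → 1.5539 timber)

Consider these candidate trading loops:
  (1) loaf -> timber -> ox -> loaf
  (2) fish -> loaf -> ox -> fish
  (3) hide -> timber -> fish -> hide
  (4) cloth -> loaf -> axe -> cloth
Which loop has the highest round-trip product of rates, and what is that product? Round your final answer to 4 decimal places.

(1) 1.5539 × 0.22867 × 2.812 = 0.99919
(2) 1.6968 × 0.35898 × 1.6858 = 1.02685
(3) 4.8739 × 0.38358 × 0.53681 = 1.00358
(4) 0.59575 × 1.1545 × 1.5791 = 1.08609
Highest is cycle (4) at 1.0861 (>1, arbitrage).

1.0861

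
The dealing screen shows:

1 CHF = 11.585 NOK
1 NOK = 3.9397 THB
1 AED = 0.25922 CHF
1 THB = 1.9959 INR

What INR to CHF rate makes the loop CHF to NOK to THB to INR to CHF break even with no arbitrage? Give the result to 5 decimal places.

0.01098

Known legs of the cycle: 11.585 × 3.9397 × 1.9959 = 91.09571915955
For no arbitrage the full-cycle product must be 1, so the missing rate is 1 / 91.09571915955 ≈ 0.0109775.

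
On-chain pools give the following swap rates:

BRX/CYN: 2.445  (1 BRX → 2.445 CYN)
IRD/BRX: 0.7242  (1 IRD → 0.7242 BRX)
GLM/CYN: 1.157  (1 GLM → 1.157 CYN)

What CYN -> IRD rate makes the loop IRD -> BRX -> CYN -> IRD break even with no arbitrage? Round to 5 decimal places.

Known legs of the cycle: 0.7242 × 2.445 = 1.770669
For no arbitrage the full-cycle product must be 1, so the missing rate is 1 / 1.770669 ≈ 0.5647583.

0.56476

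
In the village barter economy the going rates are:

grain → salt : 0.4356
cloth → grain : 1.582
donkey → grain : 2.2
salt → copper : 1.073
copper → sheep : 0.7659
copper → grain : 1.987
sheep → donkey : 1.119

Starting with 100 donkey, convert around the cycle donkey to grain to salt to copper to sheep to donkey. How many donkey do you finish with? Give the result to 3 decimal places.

88.128

100 donkey × 2.2 = 220 grain
220 grain × 0.4356 = 95.832 salt
95.832 salt × 1.073 = 102.827736 copper
102.827736 copper × 0.7659 = 78.7557630024 sheep
78.7557630024 sheep × 1.119 = 88.1276987996856 donkey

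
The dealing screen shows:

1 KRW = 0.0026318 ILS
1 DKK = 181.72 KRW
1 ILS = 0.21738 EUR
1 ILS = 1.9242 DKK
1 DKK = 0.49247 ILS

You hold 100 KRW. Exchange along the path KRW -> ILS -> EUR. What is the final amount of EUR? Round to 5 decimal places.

0.05721

100 KRW × 0.0026318 = 0.26318 ILS
0.26318 ILS × 0.21738 = 0.0572100684 EUR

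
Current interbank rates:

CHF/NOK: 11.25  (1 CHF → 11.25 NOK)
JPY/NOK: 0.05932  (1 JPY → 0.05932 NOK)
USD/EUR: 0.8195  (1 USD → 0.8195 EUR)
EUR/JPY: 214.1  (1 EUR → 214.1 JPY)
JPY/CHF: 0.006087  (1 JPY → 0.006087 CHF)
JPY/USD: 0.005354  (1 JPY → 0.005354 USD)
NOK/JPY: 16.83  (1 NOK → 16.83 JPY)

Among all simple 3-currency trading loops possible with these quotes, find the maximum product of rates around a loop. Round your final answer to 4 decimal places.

1.1525

NOK→JPY→CHF→NOK: 16.83 × 0.006087 × 11.25 = 1.15250
EUR→JPY→USD→EUR: 214.1 × 0.005354 × 0.8195 = 0.93939
Maximum is NOK→JPY→CHF→NOK at 1.1525; arbitrage exists.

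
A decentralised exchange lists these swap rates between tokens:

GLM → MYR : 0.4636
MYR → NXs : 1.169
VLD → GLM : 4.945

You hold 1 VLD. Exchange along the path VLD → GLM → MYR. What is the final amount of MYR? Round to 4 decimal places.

2.2925

1 VLD × 4.945 = 4.945 GLM
4.945 GLM × 0.4636 = 2.292502 MYR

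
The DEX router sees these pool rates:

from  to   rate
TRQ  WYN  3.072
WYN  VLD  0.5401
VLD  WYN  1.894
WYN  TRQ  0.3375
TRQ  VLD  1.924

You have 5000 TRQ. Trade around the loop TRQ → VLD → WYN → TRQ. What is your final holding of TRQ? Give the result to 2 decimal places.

5000 TRQ × 1.924 = 9620 VLD
9620 VLD × 1.894 = 18220.28 WYN
18220.28 WYN × 0.3375 = 6149.3445 TRQ

6149.34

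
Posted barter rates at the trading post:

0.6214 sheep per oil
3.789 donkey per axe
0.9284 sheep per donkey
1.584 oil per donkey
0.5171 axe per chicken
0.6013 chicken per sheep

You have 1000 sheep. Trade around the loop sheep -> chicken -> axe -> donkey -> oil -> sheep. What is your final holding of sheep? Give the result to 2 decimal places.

1159.62

1000 sheep × 0.6013 = 601.3 chicken
601.3 chicken × 0.5171 = 310.93223 axe
310.93223 axe × 3.789 = 1178.12221947 donkey
1178.12221947 donkey × 1.584 = 1866.14559564048 oil
1866.14559564048 oil × 0.6214 = 1159.622873130994272 sheep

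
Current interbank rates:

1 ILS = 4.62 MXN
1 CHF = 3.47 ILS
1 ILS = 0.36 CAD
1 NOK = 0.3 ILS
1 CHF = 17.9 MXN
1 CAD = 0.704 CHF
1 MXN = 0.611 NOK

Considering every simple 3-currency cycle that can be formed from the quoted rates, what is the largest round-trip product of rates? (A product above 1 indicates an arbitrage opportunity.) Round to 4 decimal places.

0.8794

CAD→CHF→ILS→CAD: 0.704 × 3.47 × 0.36 = 0.87944
MXN→NOK→ILS→MXN: 0.611 × 0.3 × 4.62 = 0.84685
Maximum is CAD→CHF→ILS→CAD at 0.8794; no arbitrage — every cycle loses value.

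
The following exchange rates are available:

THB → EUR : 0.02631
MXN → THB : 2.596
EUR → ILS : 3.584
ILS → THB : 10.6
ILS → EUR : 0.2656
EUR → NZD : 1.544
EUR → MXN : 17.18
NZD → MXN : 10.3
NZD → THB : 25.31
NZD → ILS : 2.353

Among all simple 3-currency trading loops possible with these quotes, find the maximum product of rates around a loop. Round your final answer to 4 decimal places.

1.1734

EUR→MXN→THB→EUR: 17.18 × 2.596 × 0.02631 = 1.17341
EUR→NZD→THB→EUR: 1.544 × 25.31 × 0.02631 = 1.02816
ILS→THB→EUR→ILS: 10.6 × 0.02631 × 3.584 = 0.99953
ILS→EUR→NZD→ILS: 0.2656 × 1.544 × 2.353 = 0.96493
Maximum is EUR→MXN→THB→EUR at 1.1734; arbitrage exists.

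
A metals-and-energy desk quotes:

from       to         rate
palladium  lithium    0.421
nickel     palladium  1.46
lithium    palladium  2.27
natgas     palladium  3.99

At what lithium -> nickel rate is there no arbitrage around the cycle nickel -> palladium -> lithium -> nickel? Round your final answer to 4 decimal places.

Known legs of the cycle: 1.46 × 0.421 = 0.61466
For no arbitrage the full-cycle product must be 1, so the missing rate is 1 / 0.61466 ≈ 1.626916.

1.6269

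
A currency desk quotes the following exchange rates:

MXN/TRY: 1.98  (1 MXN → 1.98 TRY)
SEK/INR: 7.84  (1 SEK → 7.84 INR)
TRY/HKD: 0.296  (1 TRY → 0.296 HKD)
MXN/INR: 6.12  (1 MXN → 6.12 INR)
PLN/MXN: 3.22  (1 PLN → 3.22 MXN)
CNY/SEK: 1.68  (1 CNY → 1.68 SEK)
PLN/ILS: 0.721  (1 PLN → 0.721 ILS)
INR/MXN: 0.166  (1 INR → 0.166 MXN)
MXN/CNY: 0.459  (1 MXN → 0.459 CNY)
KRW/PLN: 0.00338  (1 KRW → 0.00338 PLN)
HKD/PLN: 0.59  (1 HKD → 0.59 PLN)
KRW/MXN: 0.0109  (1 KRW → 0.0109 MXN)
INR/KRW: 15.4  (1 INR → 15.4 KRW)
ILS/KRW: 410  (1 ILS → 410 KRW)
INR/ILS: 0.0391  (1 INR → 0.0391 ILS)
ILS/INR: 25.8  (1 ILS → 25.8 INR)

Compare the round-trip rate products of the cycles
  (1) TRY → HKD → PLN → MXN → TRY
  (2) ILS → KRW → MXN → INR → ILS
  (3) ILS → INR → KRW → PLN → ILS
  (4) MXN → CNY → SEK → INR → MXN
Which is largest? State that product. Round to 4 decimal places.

1.1134

(1) 0.296 × 0.59 × 3.22 × 1.98 = 1.11343
(2) 410 × 0.0109 × 6.12 × 0.0391 = 1.06940
(3) 25.8 × 15.4 × 0.00338 × 0.721 = 0.96826
(4) 0.459 × 1.68 × 7.84 × 0.166 = 1.00357
Highest is cycle (1) at 1.1134 (>1, arbitrage).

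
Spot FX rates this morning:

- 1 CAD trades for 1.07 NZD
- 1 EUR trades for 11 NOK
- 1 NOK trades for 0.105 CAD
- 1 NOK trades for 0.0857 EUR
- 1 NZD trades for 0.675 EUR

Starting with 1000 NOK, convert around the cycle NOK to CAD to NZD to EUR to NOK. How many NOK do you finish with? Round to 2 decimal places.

834.20

1000 NOK × 0.105 = 105 CAD
105 CAD × 1.07 = 112.35 NZD
112.35 NZD × 0.675 = 75.83625 EUR
75.83625 EUR × 11 = 834.19875 NOK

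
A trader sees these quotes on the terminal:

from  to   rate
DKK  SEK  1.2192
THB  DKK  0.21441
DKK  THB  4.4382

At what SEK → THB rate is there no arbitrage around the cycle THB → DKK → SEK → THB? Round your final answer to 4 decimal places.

Known legs of the cycle: 0.21441 × 1.2192 = 0.261408672
For no arbitrage the full-cycle product must be 1, so the missing rate is 1 / 0.261408672 ≈ 3.825428.

3.8254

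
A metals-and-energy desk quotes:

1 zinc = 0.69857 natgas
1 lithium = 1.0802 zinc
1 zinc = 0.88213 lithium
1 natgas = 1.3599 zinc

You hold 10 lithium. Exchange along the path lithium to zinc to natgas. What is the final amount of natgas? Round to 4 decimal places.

10 lithium × 1.0802 = 10.802 zinc
10.802 zinc × 0.69857 = 7.54595314 natgas

7.5460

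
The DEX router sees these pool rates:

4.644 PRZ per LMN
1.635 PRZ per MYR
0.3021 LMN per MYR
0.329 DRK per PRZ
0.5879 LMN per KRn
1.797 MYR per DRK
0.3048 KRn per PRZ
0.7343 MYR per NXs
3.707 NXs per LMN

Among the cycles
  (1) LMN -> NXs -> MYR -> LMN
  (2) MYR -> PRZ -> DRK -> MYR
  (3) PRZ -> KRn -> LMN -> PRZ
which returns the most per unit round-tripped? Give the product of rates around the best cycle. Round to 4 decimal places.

(1) 3.707 × 0.7343 × 0.3021 = 0.82233
(2) 1.635 × 0.329 × 1.797 = 0.96663
(3) 0.3048 × 0.5879 × 4.644 = 0.83217
Highest is cycle (2) at 0.9666 (≤1, no arbitrage).

0.9666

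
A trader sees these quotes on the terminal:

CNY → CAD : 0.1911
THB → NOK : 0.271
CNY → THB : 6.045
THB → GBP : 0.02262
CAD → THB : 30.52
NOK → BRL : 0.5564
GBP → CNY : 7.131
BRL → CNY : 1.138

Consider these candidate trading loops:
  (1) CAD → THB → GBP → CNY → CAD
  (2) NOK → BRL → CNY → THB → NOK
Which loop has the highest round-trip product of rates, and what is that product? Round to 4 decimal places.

1.0373

(1) 30.52 × 0.02262 × 7.131 × 0.1911 = 0.94078
(2) 0.5564 × 1.138 × 6.045 × 0.271 = 1.03728
Highest is cycle (2) at 1.0373 (>1, arbitrage).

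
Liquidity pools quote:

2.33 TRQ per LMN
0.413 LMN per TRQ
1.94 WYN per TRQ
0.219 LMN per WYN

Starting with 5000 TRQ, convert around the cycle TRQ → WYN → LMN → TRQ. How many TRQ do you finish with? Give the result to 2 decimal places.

5000 TRQ × 1.94 = 9700 WYN
9700 WYN × 0.219 = 2124.3 LMN
2124.3 LMN × 2.33 = 4949.619 TRQ

4949.62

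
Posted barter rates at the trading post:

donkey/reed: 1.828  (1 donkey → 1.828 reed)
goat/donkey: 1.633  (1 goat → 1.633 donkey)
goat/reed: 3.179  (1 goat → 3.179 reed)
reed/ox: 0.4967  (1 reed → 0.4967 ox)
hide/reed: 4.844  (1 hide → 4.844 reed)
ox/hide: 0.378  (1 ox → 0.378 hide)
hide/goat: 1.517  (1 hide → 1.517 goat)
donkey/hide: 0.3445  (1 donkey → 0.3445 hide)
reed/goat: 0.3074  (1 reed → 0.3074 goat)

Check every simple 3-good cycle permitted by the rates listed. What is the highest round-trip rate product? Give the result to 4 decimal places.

0.9176

donkey→reed→goat→donkey: 1.828 × 0.3074 × 1.633 = 0.91763
ox→hide→reed→ox: 0.378 × 4.844 × 0.4967 = 0.90947
donkey→hide→goat→donkey: 0.3445 × 1.517 × 1.633 = 0.85342
Maximum is donkey→reed→goat→donkey at 0.9176; no arbitrage — every cycle loses value.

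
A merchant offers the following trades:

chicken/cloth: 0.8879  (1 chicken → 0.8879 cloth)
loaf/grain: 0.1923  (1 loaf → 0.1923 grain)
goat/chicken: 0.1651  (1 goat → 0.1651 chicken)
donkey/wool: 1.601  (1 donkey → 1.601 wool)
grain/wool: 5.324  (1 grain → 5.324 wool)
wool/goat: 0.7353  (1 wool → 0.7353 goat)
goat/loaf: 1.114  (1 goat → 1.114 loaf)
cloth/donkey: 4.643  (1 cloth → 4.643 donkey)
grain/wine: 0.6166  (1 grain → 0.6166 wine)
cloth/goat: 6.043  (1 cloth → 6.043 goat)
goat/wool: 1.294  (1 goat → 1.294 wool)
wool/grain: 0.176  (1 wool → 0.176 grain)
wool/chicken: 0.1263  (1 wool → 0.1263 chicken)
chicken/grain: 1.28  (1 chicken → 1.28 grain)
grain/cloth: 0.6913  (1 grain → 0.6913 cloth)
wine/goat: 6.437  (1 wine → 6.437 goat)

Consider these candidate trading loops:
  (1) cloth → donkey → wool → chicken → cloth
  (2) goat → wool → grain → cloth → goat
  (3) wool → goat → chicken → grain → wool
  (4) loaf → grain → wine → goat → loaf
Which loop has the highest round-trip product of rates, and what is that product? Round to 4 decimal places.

0.9514

(1) 4.643 × 1.601 × 0.1263 × 0.8879 = 0.83360
(2) 1.294 × 0.176 × 0.6913 × 6.043 = 0.95141
(3) 0.7353 × 0.1651 × 1.28 × 5.324 = 0.82729
(4) 0.1923 × 0.6166 × 6.437 × 1.114 = 0.85026
Highest is cycle (2) at 0.9514 (≤1, no arbitrage).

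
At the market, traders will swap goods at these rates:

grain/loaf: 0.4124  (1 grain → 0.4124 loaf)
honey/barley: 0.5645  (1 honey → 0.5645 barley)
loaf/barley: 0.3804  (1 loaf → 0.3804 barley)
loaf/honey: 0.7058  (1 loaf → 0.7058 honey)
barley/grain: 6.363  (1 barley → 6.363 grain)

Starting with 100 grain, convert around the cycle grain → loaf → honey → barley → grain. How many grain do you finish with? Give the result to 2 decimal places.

104.55

100 grain × 0.4124 = 41.24 loaf
41.24 loaf × 0.7058 = 29.107192 honey
29.107192 honey × 0.5645 = 16.431009884 barley
16.431009884 barley × 6.363 = 104.550515891892 grain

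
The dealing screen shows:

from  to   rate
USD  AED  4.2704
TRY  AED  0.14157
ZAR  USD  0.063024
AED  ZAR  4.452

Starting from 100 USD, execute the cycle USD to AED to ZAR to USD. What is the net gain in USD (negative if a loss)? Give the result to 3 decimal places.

19.820

100 USD × 4.2704 = 427.04 AED
427.04 AED × 4.452 = 1901.18208 ZAR
1901.18208 ZAR × 0.063024 = 119.82009940992 USD
Net change: 119.82009940992 − 100 = 19.82009940992 USD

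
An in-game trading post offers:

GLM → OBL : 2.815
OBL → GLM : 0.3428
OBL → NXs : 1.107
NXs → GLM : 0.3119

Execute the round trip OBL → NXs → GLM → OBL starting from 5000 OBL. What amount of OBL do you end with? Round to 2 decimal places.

4859.72

5000 OBL × 1.107 = 5535 NXs
5535 NXs × 0.3119 = 1726.3665 GLM
1726.3665 GLM × 2.815 = 4859.7216975 OBL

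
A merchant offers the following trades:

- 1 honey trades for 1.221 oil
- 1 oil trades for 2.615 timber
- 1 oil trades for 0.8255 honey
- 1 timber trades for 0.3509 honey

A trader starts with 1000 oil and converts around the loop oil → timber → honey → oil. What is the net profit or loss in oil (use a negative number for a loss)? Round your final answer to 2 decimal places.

1000 oil × 2.615 = 2615 timber
2615 timber × 0.3509 = 917.6035 honey
917.6035 honey × 1.221 = 1120.3938735 oil
Net change: 1120.3938735 − 1000 = 120.3938735 oil

120.39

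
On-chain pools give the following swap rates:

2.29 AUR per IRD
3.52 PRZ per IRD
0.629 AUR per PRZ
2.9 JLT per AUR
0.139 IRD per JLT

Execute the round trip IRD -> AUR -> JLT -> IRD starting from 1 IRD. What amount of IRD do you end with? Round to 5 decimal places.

1 IRD × 2.29 = 2.29 AUR
2.29 AUR × 2.9 = 6.641 JLT
6.641 JLT × 0.139 = 0.923099 IRD

0.92310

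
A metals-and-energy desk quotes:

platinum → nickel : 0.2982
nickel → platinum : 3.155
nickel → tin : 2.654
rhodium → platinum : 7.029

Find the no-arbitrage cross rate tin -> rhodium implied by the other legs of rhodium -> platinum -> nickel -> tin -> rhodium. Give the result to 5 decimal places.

0.17976

Known legs of the cycle: 7.029 × 0.2982 × 2.654 = 5.5629108612
For no arbitrage the full-cycle product must be 1, so the missing rate is 1 / 5.5629108612 ≈ 0.1797620.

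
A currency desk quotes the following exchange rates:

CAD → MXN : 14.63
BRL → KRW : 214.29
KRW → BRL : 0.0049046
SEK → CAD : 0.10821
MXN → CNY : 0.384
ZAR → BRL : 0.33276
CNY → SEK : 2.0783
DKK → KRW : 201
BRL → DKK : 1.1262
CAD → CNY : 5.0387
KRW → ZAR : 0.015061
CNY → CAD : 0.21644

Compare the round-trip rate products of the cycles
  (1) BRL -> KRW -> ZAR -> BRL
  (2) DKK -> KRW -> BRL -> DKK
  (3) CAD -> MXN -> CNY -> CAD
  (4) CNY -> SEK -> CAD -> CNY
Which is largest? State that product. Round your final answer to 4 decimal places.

(1) 214.29 × 0.015061 × 0.33276 = 1.07396
(2) 201 × 0.0049046 × 1.1262 = 1.11024
(3) 14.63 × 0.384 × 0.21644 = 1.21594
(4) 2.0783 × 0.10821 × 5.0387 = 1.13317
Highest is cycle (3) at 1.2159 (>1, arbitrage).

1.2159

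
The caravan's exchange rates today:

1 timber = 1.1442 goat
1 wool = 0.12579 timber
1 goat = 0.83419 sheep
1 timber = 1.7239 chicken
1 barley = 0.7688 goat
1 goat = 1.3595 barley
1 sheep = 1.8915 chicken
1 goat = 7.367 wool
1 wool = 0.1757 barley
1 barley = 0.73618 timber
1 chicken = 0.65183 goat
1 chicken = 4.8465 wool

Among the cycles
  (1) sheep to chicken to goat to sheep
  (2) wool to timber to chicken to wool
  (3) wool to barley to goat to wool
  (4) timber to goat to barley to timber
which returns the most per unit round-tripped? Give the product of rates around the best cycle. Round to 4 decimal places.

(1) 1.8915 × 0.65183 × 0.83419 = 1.02850
(2) 0.12579 × 1.7239 × 4.8465 = 1.05096
(3) 0.1757 × 0.7688 × 7.367 = 0.99512
(4) 1.1442 × 1.3595 × 0.73618 = 1.14516
Highest is cycle (4) at 1.1452 (>1, arbitrage).

1.1452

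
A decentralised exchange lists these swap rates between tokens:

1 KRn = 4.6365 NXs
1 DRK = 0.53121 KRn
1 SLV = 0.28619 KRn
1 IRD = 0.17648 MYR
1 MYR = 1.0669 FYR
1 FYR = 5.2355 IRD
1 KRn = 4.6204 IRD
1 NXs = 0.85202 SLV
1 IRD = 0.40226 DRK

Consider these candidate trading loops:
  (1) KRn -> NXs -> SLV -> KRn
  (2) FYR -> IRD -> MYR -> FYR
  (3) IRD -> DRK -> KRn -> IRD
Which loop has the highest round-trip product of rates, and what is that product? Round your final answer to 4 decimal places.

1.1306

(1) 4.6365 × 0.85202 × 0.28619 = 1.13056
(2) 5.2355 × 0.17648 × 1.0669 = 0.98577
(3) 0.40226 × 0.53121 × 4.6204 = 0.98731
Highest is cycle (1) at 1.1306 (>1, arbitrage).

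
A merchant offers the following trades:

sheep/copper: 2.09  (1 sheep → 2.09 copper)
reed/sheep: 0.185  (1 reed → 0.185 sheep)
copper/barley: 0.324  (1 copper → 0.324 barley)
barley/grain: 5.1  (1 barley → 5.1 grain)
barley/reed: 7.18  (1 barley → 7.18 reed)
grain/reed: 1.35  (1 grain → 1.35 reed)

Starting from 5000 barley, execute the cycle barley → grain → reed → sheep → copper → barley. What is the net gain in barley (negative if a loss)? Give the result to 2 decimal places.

-687.42

5000 barley × 5.1 = 25500 grain
25500 grain × 1.35 = 34425 reed
34425 reed × 0.185 = 6368.625 sheep
6368.625 sheep × 2.09 = 13310.42625 copper
13310.42625 copper × 0.324 = 4312.578105 barley
Net change: 4312.578105 − 5000 = -687.421895 barley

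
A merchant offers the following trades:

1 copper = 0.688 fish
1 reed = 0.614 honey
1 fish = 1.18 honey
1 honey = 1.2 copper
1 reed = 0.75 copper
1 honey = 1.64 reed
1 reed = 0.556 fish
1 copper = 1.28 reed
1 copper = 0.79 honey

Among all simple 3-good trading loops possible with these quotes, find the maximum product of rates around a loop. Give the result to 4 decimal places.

honey→reed→fish→honey: 1.64 × 0.556 × 1.18 = 1.07597
honey→copper→fish→honey: 1.2 × 0.688 × 1.18 = 0.97421
honey→reed→copper→honey: 1.64 × 0.75 × 0.79 = 0.97170
honey→copper→reed→honey: 1.2 × 1.28 × 0.614 = 0.94310
Maximum is honey→reed→fish→honey at 1.0760; arbitrage exists.

1.0760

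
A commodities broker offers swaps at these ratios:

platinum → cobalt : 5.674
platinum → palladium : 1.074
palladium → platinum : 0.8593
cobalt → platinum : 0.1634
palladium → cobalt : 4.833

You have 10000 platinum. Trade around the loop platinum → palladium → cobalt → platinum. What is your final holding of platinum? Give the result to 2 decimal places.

8481.51

10000 platinum × 1.074 = 10740 palladium
10740 palladium × 4.833 = 51906.42 cobalt
51906.42 cobalt × 0.1634 = 8481.509028 platinum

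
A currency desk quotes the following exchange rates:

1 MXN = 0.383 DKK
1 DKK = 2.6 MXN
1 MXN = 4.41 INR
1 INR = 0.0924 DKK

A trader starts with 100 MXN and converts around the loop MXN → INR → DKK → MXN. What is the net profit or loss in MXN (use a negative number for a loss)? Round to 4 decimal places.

5.9458

100 MXN × 4.41 = 441 INR
441 INR × 0.0924 = 40.7484 DKK
40.7484 DKK × 2.6 = 105.94584 MXN
Net change: 105.94584 − 100 = 5.94584 MXN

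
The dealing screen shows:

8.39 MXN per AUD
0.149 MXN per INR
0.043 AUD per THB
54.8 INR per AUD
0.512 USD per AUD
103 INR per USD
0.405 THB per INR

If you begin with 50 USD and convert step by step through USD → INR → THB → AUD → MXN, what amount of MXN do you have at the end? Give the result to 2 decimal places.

50 USD × 103 = 5150 INR
5150 INR × 0.405 = 2085.75 THB
2085.75 THB × 0.043 = 89.68725 AUD
89.68725 AUD × 8.39 = 752.4760275 MXN

752.48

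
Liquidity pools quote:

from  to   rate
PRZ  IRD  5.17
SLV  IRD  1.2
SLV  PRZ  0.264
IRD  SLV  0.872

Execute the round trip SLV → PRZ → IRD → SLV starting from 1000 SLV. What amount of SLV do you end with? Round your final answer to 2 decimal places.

1190.18

1000 SLV × 0.264 = 264 PRZ
264 PRZ × 5.17 = 1364.88 IRD
1364.88 IRD × 0.872 = 1190.17536 SLV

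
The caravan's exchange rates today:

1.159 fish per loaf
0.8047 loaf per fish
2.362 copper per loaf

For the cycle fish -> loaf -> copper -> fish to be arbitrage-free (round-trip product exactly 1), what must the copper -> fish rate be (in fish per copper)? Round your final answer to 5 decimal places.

0.52612

Known legs of the cycle: 0.8047 × 2.362 = 1.9007014
For no arbitrage the full-cycle product must be 1, so the missing rate is 1 / 1.9007014 ≈ 0.5261216.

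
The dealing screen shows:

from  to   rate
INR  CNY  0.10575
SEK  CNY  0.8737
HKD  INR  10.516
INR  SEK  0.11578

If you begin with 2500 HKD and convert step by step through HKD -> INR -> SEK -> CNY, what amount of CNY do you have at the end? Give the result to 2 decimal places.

2500 HKD × 10.516 = 26290 INR
26290 INR × 0.11578 = 3043.8562 SEK
3043.8562 SEK × 0.8737 = 2659.41716194 CNY

2659.42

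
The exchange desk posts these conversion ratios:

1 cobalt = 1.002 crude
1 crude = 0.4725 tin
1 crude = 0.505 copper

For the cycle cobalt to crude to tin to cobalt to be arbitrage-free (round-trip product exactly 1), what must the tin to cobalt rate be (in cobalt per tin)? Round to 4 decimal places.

Known legs of the cycle: 1.002 × 0.4725 = 0.473445
For no arbitrage the full-cycle product must be 1, so the missing rate is 1 / 0.473445 ≈ 2.112178.

2.1122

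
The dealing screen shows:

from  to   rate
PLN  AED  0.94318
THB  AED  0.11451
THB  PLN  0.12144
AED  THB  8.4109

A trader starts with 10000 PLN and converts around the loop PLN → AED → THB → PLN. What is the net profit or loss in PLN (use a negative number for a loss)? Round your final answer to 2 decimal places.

10000 PLN × 0.94318 = 9431.8 AED
9431.8 AED × 8.4109 = 79329.92662 THB
79329.92662 THB × 0.12144 = 9633.8262887328 PLN
Net change: 9633.8262887328 − 10000 = -366.1737112672 PLN

-366.17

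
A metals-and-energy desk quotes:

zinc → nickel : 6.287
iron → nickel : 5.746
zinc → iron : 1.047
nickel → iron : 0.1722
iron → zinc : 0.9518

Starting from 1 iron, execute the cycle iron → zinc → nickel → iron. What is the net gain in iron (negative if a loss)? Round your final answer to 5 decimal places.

0.03044

1 iron × 0.9518 = 0.9518 zinc
0.9518 zinc × 6.287 = 5.9839666 nickel
5.9839666 nickel × 0.1722 = 1.03043904852 iron
Net change: 1.03043904852 − 1 = 0.03043904852 iron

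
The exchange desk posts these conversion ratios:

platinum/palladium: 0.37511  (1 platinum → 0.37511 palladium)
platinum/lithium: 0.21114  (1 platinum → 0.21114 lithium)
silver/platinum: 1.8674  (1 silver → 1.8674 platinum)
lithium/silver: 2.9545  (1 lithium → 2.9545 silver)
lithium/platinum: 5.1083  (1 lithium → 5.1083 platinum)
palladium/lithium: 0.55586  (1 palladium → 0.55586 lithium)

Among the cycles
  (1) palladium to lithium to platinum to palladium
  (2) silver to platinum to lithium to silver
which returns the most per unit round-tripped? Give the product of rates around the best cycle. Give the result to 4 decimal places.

1.1649

(1) 0.55586 × 5.1083 × 0.37511 = 1.06512
(2) 1.8674 × 0.21114 × 2.9545 = 1.16491
Highest is cycle (2) at 1.1649 (>1, arbitrage).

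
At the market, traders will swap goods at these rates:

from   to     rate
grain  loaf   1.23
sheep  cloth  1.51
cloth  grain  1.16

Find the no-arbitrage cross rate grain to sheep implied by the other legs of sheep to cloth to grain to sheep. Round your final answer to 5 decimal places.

Known legs of the cycle: 1.51 × 1.16 = 1.7516
For no arbitrage the full-cycle product must be 1, so the missing rate is 1 / 1.7516 ≈ 0.5709066.

0.57091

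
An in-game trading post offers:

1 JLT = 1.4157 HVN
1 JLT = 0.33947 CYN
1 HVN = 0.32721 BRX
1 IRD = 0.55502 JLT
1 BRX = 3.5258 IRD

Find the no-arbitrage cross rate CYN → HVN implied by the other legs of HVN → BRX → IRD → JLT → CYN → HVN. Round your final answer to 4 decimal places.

4.6005

Known legs of the cycle: 0.32721 × 3.5258 × 0.55502 × 0.33947 = 0.2173673319765013092
For no arbitrage the full-cycle product must be 1, so the missing rate is 1 / 0.2173673319765013092 ≈ 4.600507.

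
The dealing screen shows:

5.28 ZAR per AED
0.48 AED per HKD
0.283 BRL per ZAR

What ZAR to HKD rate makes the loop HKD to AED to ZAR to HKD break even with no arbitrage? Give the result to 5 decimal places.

Known legs of the cycle: 0.48 × 5.28 = 2.5344
For no arbitrage the full-cycle product must be 1, so the missing rate is 1 / 2.5344 ≈ 0.3945707.

0.39457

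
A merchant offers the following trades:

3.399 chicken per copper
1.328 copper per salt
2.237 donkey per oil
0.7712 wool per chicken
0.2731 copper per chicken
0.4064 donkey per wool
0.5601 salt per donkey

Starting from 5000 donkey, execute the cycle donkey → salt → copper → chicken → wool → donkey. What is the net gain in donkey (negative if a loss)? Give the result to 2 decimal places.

-1038.08

5000 donkey × 0.5601 = 2800.5 salt
2800.5 salt × 1.328 = 3719.064 copper
3719.064 copper × 3.399 = 12641.098536 chicken
12641.098536 chicken × 0.7712 = 9748.8151909632 wool
9748.8151909632 wool × 0.4064 = 3961.91849360744448 donkey
Net change: 3961.91849360744448 − 5000 = -1038.08150639255552 donkey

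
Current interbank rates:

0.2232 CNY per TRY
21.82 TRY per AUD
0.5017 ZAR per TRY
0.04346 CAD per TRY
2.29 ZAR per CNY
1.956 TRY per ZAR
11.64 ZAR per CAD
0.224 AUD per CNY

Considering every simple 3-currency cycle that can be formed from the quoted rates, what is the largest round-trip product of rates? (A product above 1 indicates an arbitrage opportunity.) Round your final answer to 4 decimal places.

1.0909

CNY→AUD→TRY→CNY: 0.224 × 21.82 × 0.2232 = 1.09093
ZAR→TRY→CNY→ZAR: 1.956 × 0.2232 × 2.29 = 0.99977
CAD→ZAR→TRY→CAD: 11.64 × 1.956 × 0.04346 = 0.98949
Maximum is CNY→AUD→TRY→CNY at 1.0909; arbitrage exists.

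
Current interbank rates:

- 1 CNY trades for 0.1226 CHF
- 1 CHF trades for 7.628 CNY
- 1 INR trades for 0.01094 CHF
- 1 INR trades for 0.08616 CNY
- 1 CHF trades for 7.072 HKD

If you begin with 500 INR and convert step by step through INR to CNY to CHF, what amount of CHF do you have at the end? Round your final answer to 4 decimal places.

500 INR × 0.08616 = 43.08 CNY
43.08 CNY × 0.1226 = 5.281608 CHF

5.2816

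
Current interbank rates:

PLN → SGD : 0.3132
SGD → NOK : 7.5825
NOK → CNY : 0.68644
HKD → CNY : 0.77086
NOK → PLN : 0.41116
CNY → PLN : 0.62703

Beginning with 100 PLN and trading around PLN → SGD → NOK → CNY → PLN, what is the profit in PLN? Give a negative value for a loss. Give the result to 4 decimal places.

2.2175

100 PLN × 0.3132 = 31.32 SGD
31.32 SGD × 7.5825 = 237.4839 NOK
237.4839 NOK × 0.68644 = 163.018448316 CNY
163.018448316 CNY × 0.62703 = 102.21745764758148 PLN
Net change: 102.21745764758148 − 100 = 2.21745764758148 PLN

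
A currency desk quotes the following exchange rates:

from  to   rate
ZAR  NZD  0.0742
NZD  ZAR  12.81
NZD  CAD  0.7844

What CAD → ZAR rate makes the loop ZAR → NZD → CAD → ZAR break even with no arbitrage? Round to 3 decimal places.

17.181

Known legs of the cycle: 0.0742 × 0.7844 = 0.05820248
For no arbitrage the full-cycle product must be 1, so the missing rate is 1 / 0.05820248 ≈ 17.18140.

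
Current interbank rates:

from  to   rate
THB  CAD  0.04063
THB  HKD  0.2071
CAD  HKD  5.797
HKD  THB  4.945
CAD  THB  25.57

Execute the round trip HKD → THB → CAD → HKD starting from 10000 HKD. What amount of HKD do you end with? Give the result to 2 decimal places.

11647.06

10000 HKD × 4.945 = 49450 THB
49450 THB × 0.04063 = 2009.1535 CAD
2009.1535 CAD × 5.797 = 11647.0628395 HKD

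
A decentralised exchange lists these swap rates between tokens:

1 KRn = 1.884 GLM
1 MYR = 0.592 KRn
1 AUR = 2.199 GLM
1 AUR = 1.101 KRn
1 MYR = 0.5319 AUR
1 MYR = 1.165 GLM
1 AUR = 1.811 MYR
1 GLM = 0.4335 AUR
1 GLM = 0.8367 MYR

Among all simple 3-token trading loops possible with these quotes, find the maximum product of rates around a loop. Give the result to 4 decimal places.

GLM→MYR→AUR→GLM: 0.8367 × 0.5319 × 2.199 = 0.97864
GLM→MYR→KRn→GLM: 0.8367 × 0.592 × 1.884 = 0.93319
GLM→AUR→MYR→GLM: 0.4335 × 1.811 × 1.165 = 0.91460
GLM→AUR→KRn→GLM: 0.4335 × 1.101 × 1.884 = 0.89920
Maximum is GLM→MYR→AUR→GLM at 0.9786; no arbitrage — every cycle loses value.

0.9786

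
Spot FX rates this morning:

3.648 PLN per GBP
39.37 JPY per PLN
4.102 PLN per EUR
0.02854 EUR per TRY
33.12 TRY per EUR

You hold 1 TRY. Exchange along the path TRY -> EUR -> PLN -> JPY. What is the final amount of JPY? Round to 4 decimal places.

1 TRY × 0.02854 = 0.02854 EUR
0.02854 EUR × 4.102 = 0.11707108 PLN
0.11707108 PLN × 39.37 = 4.6090884196 JPY

4.6091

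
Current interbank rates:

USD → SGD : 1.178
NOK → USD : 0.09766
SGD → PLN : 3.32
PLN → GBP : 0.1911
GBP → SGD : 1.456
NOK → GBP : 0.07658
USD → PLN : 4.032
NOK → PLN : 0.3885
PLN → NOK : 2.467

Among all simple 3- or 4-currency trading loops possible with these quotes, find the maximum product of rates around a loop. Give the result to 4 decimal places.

0.9714

USD→PLN→NOK→USD: 4.032 × 2.467 × 0.09766 = 0.97142
USD→SGD→PLN→NOK→USD: 1.178 × 3.32 × 2.467 × 0.09766 = 0.94226
GBP→SGD→PLN→GBP: 1.456 × 3.32 × 0.1911 = 0.92376
NOK→GBP→SGD→PLN→NOK: 0.07658 × 1.456 × 3.32 × 2.467 = 0.91324
Maximum is USD→PLN→NOK→USD at 0.9714; no arbitrage — every cycle loses value.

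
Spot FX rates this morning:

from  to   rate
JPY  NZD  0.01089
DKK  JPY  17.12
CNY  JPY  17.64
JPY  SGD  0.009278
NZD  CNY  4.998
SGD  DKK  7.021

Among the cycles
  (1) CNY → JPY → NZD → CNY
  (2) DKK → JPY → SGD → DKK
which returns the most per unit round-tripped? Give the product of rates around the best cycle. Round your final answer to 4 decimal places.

1.1152

(1) 17.64 × 0.01089 × 4.998 = 0.96011
(2) 17.12 × 0.009278 × 7.021 = 1.11521
Highest is cycle (2) at 1.1152 (>1, arbitrage).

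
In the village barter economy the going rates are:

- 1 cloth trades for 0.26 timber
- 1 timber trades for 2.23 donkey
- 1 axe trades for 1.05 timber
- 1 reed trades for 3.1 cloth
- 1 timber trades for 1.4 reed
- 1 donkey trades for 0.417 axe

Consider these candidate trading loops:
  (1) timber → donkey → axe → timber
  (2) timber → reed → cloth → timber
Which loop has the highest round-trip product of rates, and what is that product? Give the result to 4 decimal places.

1.1284

(1) 2.23 × 0.417 × 1.05 = 0.97641
(2) 1.4 × 3.1 × 0.26 = 1.12840
Highest is cycle (2) at 1.1284 (>1, arbitrage).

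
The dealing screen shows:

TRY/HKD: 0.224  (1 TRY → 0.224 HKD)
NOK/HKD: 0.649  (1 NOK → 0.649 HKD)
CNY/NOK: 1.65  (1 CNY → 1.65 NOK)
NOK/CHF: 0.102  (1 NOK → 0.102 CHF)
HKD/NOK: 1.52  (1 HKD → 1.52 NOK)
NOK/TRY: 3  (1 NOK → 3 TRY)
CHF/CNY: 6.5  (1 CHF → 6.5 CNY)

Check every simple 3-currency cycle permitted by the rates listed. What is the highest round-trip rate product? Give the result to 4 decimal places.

1.0940

NOK→CHF→CNY→NOK: 0.102 × 6.5 × 1.65 = 1.09395
NOK→TRY→HKD→NOK: 3 × 0.224 × 1.52 = 1.02144
Maximum is NOK→CHF→CNY→NOK at 1.0940; arbitrage exists.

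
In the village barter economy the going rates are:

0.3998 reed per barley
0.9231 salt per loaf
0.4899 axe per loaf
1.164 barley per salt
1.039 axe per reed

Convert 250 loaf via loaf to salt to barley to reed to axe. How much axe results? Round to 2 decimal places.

111.58

250 loaf × 0.9231 = 230.775 salt
230.775 salt × 1.164 = 268.6221 barley
268.6221 barley × 0.3998 = 107.39511558 reed
107.39511558 reed × 1.039 = 111.58352508762 axe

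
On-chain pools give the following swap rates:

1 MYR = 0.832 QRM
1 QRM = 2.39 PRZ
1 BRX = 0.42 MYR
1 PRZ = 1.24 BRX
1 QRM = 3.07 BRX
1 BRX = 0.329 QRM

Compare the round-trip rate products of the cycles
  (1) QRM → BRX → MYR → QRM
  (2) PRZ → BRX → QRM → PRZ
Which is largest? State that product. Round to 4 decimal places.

1.0728

(1) 3.07 × 0.42 × 0.832 = 1.07278
(2) 1.24 × 0.329 × 2.39 = 0.97502
Highest is cycle (1) at 1.0728 (>1, arbitrage).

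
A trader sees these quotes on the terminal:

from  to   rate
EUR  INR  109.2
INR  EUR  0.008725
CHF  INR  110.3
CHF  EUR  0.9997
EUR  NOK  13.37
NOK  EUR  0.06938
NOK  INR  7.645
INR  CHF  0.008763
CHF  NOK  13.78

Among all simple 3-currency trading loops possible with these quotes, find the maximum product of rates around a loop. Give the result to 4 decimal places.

EUR→INR→CHF→EUR: 109.2 × 0.008763 × 0.9997 = 0.95663
INR→CHF→NOK→INR: 0.008763 × 13.78 × 7.645 = 0.92317
EUR→NOK→INR→EUR: 13.37 × 7.645 × 0.008725 = 0.89181
Maximum is EUR→INR→CHF→EUR at 0.9566; no arbitrage — every cycle loses value.

0.9566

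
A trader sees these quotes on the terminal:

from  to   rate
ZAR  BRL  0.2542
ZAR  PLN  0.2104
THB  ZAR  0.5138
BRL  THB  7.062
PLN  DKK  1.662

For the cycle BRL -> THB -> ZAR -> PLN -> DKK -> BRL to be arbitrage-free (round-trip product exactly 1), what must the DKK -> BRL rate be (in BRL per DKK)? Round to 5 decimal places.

0.78814

Known legs of the cycle: 7.062 × 0.5138 × 0.2104 × 1.662 = 1.26881577079488
For no arbitrage the full-cycle product must be 1, so the missing rate is 1 / 1.26881577079488 ≈ 0.7881365.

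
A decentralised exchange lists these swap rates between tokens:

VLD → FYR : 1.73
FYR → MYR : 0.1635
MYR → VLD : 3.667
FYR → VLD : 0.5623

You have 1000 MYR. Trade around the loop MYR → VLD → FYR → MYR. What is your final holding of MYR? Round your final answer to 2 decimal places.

1037.23

1000 MYR × 3.667 = 3667 VLD
3667 VLD × 1.73 = 6343.91 FYR
6343.91 FYR × 0.1635 = 1037.229285 MYR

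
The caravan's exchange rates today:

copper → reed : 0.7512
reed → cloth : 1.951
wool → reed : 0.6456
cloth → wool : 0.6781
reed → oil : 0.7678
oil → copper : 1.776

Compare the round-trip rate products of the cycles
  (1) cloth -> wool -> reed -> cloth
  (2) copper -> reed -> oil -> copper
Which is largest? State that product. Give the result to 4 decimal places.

(1) 0.6781 × 0.6456 × 1.951 = 0.85411
(2) 0.7512 × 0.7678 × 1.776 = 1.02435
Highest is cycle (2) at 1.0243 (>1, arbitrage).

1.0243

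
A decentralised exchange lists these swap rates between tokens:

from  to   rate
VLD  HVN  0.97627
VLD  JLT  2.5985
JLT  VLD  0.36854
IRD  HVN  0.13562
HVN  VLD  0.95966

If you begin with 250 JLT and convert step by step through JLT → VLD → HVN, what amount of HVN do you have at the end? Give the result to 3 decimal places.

250 JLT × 0.36854 = 92.135 VLD
92.135 VLD × 0.97627 = 89.94863645 HVN

89.949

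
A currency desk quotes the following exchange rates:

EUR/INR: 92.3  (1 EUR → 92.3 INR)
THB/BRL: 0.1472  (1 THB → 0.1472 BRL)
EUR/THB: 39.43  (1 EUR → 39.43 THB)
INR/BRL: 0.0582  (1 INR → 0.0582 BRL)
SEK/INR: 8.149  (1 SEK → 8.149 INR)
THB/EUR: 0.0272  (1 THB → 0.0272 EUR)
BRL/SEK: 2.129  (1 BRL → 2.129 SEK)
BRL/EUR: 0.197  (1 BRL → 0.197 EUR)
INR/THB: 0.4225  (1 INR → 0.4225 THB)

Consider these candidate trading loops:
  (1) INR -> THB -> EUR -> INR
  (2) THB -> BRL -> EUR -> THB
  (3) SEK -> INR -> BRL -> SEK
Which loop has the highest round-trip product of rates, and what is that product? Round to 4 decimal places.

1.1434

(1) 0.4225 × 0.0272 × 92.3 = 1.06071
(2) 0.1472 × 0.197 × 39.43 = 1.14341
(3) 8.149 × 0.0582 × 2.129 = 1.00972
Highest is cycle (2) at 1.1434 (>1, arbitrage).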